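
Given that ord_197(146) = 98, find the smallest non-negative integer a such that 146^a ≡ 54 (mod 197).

Baby-step giant-step with m = ceil(sqrt(98)) = 10.
Baby table (146^j mod 197 for j=0..9):
  0:1  1:146  2:40  3:127  4:24  5:155  6:172  7:93
  8:182  9:174
Giant step factor: 146^(-10) ≡ 175 (mod 197).
Scan 54·175^i mod 197 for i = 0, 1, …:
  i=0: 54   i=1: 191   i=2: 132   i=3: 51
  i=4: 60   i=5: 59   i=6: 81   i=7: 188
  i=8: 1
Match at i=8, j=0: a = 8·10 + 0 = 80.

80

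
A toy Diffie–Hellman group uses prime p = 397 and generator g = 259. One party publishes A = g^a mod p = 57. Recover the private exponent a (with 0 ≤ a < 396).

94

Baby-step giant-step with m = ceil(sqrt(396)) = 20.
Baby table (259^j mod 397 for j=0..19):
  0:1  1:259  2:385  3:68  4:144  5:375  6:257  7:264
  8:92  9:8  10:87  11:301  12:147  13:358  14:221  15:71
  16:127  17:339  18:64  19:299
Giant step factor: 259^(-20) ≡ 168 (mod 397).
Scan 57·168^i mod 397 for i = 0, 1, …:
  i=0: 57   i=1: 48   i=2: 124   i=3: 188
  i=4: 221
Match at i=4, j=14: a = 4·20 + 14 = 94.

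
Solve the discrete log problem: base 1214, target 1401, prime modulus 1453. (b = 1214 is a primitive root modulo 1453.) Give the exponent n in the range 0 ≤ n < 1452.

Baby-step giant-step with m = ceil(sqrt(1452)) = 39.
Baby table (1214^j mod 1453 for j=0..38):
  0:1  1:1214  2:454  3:469  4:1243  5:788  6:558  7:314
  8:510  9:162  10:513  11:898  12:422  13:852  14:1245  15:310
  16:13  17:1252  18:90  19:285  20:176  21:73  22:1442  23:1176
  24:818  25:653  26:857  27:50  28:1127  29:905  30:202  31:1124
  32:169  33:293  34:1170  35:799  36:835  37:949  38:1310
Giant step factor: 1214^(-39) ≡ 715 (mod 1453).
Scan 1401·715^i mod 1453 for i = 0, 1, …:
  i=0: 1401   i=1: 598   i=2: 388   i=3: 1350
  i=4: 458   i=5: 545   i=6: 271   i=7: 516
  i=8: 1331   i=9: 1403     …   i=27: 216
  i=28: 422
Match at i=28, j=12: n = 28·39 + 12 = 1104.

1104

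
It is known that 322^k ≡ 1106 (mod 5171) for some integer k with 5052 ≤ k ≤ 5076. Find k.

5052

Compute 322^5052 mod 5171 = 1106, then multiply by 322 repeatedly:
  322^5052=1106
Found 1106 at exponent 5052.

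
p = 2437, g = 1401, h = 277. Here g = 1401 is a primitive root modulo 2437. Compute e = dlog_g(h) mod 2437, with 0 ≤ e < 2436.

145

Baby-step giant-step with m = ceil(sqrt(2436)) = 50.
Baby table (1401^j mod 2437 for j=0..49):
  0:1  1:1401  2:1016  3:208  4:1405  5:1746  6:1835  7:2237
  8:55  9:1508  10:2266  11:1692  12:1728  13:987  14:1008  15:1185
  16:588  17:82  18:343  19:454  20:2434  21:671  22:1826  23:1813
  24:659  25:2073  26:1806  27:600  28:2272  29:350  30:513  31:2235
  32:2127  33:1913  34:1850  35:1319  36:673  37:2191  38:1408  39:1075
  40:9  41:424  42:1833  43:1872  44:460  45:1092  46:1893  47:637
  48:495  49:1387
Giant step factor: 1401^(-50) ≡ 1631 (mod 2437).
Scan 277·1631^i mod 2437 for i = 0, 1, …:
  i=0: 277   i=1: 942   i=2: 1092
Match at i=2, j=45: e = 2·50 + 45 = 145.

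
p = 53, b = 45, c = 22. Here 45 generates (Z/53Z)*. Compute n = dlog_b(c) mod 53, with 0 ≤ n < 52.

11

Successive powers of 45 modulo 53:
  45^0=1  45^1=45  45^2=11  45^3=18  45^4=15  45^5=39
  45^6=6  45^7=5  45^8=13  45^9=2  45^10=37  45^11=22
So 45^11 ≡ 22 (mod 53), giving n = 11.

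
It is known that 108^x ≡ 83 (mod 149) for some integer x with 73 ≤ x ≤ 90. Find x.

Compute 108^73 mod 149 = 40, then multiply by 108 repeatedly:
  108^73=40  108^74=148  108^75=41  108^76=107  108^77=83
Found 83 at exponent 77.

77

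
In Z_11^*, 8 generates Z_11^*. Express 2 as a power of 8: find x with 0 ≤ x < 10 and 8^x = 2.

7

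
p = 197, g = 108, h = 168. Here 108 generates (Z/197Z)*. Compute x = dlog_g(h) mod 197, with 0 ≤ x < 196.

6

Baby-step giant-step with m = ceil(sqrt(196)) = 14.
Baby table (108^j mod 197 for j=0..13):
  0:1  1:108  2:41  3:94  4:105  5:111  6:168  7:20
  8:190  9:32  10:107  11:130  12:53  13:11
Giant step factor: 108^(-14) ≡ 33 (mod 197).
Scan 168·33^i mod 197 for i = 0, 1, …:
  i=0: 168
Match at i=0, j=6: x = 0·14 + 6 = 6.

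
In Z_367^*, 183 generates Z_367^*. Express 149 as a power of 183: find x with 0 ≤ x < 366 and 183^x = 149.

236

Baby-step giant-step with m = ceil(sqrt(366)) = 20.
Baby table (183^j mod 367 for j=0..19):
  0:1  1:183  2:92  3:321  4:23  5:172  6:281  7:43
  8:162  9:286  10:224  11:255  12:56  13:339  14:14  15:360
  16:187  17:90  18:322  19:206
Giant step factor: 183^(-20) ≡ 57 (mod 367).
Scan 149·57^i mod 367 for i = 0, 1, …:
  i=0: 149   i=1: 52   i=2: 28   i=3: 128
  i=4: 323   i=5: 61   i=6: 174   i=7: 9
  i=8: 146   i=9: 248   i=10: 190   i=11: 187
Match at i=11, j=16: x = 11·20 + 16 = 236.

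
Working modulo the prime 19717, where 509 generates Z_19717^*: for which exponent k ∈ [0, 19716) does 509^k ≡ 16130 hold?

19356

Baby-step giant-step with m = ceil(sqrt(19716)) = 141.
Baby table (509^j mod 19717 for j=0..140):
  0:1  1:509  2:2760  3:4933  4:6838  5:10350  6:3711  7:15784
  8:9237  9:8987  10:39  11:134  12:9055  13:14934  14:10361  15:9310
  16:6710  17:4349  18:5337  19:15304  20:1521  21:5226  22:17956  23:10633
  24:9739  25:8184  26:5369  27:11875  28:10973  29:5346  30:168  31:6644
  32:10189  33:630  34:5198  35:3704  36:12221  37:9634  38:13890  39:11324
  40:6552  41:2795  42:3031  43:4853  44:5552  45:6437  46:3411  47:1103
  48:9351  49:7862  50:18924  51:10420  52:19624  53:11814  54:19358  55:14439
  56:14727  57:3583  58:9783  59:10863  60:8507  61:12040  62:16090  63:7255
  64:5716  65:11045  66:2560  67:1718  68:6914  69:9600  70:16301  71:16069
  72:16283  73:6907  74:6037  75:16698  76:1255  77:7851  78:13325  79:19494
  80:4795  81:15464  82:4093  83:13052  84:18556  85:561  86:9511  87:10434
  88:7033  89:11020  90:9552  91:11586  92:1891  93:16103  94:13872  95:2162
  96:16023  97:12586  98:17966  99:15723  100:17622  101:18080  102:14598  103:16790
  104:8649  105:5450  106:13670  107:17646  108:10579  109:1970  110:16880  111:15025
  112:17246  113:4149  114:2122  115:15380  116:771  117:17816  118:18241  119:17679
  120:7659  121:14182  122:2216  123:4075  124:3890  125:8310  126:10352  127:4729
  128:1587  129:19103  130:2946  131:1022  132:7556  133:1189  134:13691  135:8618
  136:9388  137:6978  138:2742  139:15488  140:16309
Giant step factor: 509^(-141) ≡ 9812 (mod 19717).
Scan 16130·9812^i mod 19717 for i = 0, 1, …:
  i=0: 16130   i=1: 18918   i=2: 7578   i=3: 2529
  i=4: 10562   i=5: 1792   i=6: 15257   i=7: 10220
  i=8: 17695   i=9: 15155     …   i=136: 10145
  i=137: 11324
Match at i=137, j=39: k = 137·141 + 39 = 19356.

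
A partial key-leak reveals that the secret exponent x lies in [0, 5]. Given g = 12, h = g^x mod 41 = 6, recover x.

3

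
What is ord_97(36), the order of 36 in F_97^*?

6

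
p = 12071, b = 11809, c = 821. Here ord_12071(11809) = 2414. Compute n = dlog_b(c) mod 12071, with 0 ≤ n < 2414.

Baby-step giant-step with m = ceil(sqrt(2414)) = 50.
Baby table (11809^j mod 12071 for j=0..49):
  0:1  1:11809  2:8289  3:1062  4:11460  5:3159  6:5241  7:2952
  8:11191  9:1211  10:8635  11:6978  12:6556  13:8481  14:11113  15:9576
  16:1856  17:8639  18:5930  19:3499  20:658  21:8669  22:10141  23:10749
  24:8376  25:2410  26:8343  27:11056  28:368  29:152  30:8460  31:4544
  32:4501  33:3696  34:9399  35:12017  36:2077  37:11092  38:3007  39:8852
  40:10479  41:6690  42:9586  43:11307  44:7032  45:4479  46:9460  47:8106
  48:724  49:3448
Giant step factor: 11809^(-50) ≡ 10374 (mod 12071).
Scan 821·10374^i mod 12071 for i = 0, 1, …:
  i=0: 821   i=1: 6999   i=2: 561   i=3: 1592
  i=4: 2280   i=5: 5631   i=6: 4425   i=7: 11008
  i=8: 5332   i=9: 4846     …   i=26: 9726
  i=27: 8106
Match at i=27, j=47: n = 27·50 + 47 = 1397.

1397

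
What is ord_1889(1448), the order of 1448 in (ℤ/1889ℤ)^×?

472

The order of 1448 must divide p − 1 = 1888 = 2^5 · 59.
Divisors: 1, 2, 4, 8, 16, 32, 59, 118, 236, 472, 944, 1888.
Check each in increasing order: 1448^1 ≡ 1448;  1448^2 ≡ 1803;  1448^4 ≡ 1729;  1448^8 ≡ 1043;  1448^16 ≡ 1674;  1448^32 ≡ 889;  1448^59 ≡ 1689;  1448^118 ≡ 331;  1448^236 ≡ 1888;  1448^472 ≡ 1.
Smallest exponent giving 1 is 472.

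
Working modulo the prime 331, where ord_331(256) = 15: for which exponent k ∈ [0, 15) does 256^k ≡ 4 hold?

4

Successive powers of 256 modulo 331:
  256^0=1  256^1=256  256^2=329  256^3=150  256^4=4
So 256^4 ≡ 4 (mod 331), giving k = 4.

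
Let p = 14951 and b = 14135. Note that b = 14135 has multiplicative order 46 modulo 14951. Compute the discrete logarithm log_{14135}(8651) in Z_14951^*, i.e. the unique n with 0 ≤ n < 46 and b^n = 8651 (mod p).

Successive powers of 14135 modulo 14951:
  14135^0=1  14135^1=14135  14135^2=8012  14135^3=10746  14135^4=7501  14135^5=9094
  14135^6=9943  14135^7=4905  14135^8=4388  14135^9=7632  14135^10=6855  14135^11=12945
  14135^12=7237  14135^13=253  14135^14=2866  14135^15=8651
So 14135^15 ≡ 8651 (mod 14951), giving n = 15.

15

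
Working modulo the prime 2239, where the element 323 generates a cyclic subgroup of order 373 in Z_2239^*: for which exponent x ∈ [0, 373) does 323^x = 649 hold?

225

Baby-step giant-step with m = ceil(sqrt(373)) = 20.
Baby table (323^j mod 2239 for j=0..19):
  0:1  1:323  2:1335  3:1317  4:2220  5:580  6:1503  7:1845
  8:361  9:175  10:550  11:769  12:2097  13:1153  14:745  15:1062
  16:459  17:483  18:1518  19:2212
Giant step factor: 323^(-20) ≡ 343 (mod 2239).
Scan 649·343^i mod 2239 for i = 0, 1, …:
  i=0: 649   i=1: 946   i=2: 2062   i=3: 1981
  i=4: 1066   i=5: 681   i=6: 727   i=7: 832
  i=8: 1023   i=9: 1605   i=10: 1960   i=11: 580
Match at i=11, j=5: x = 11·20 + 5 = 225.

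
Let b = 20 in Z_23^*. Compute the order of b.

22

The order of 20 must divide p − 1 = 22 = 2 · 11.
Divisors: 1, 2, 11, 22.
Check each in increasing order: 20^1 ≡ 20;  20^2 ≡ 9;  20^11 ≡ 22;  20^22 ≡ 1.
Smallest exponent giving 1 is 22.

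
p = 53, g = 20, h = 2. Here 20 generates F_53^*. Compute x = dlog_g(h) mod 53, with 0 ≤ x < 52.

17

Baby-step giant-step with m = ceil(sqrt(52)) = 8.
Baby table (20^j mod 53 for j=0..7):
  0:1  1:20  2:29  3:50  4:46  5:19  6:9  7:21
Giant step factor: 20^(-8) ≡ 13 (mod 53).
Scan 2·13^i mod 53 for i = 0, 1, …:
  i=0: 2   i=1: 26   i=2: 20
Match at i=2, j=1: x = 2·8 + 1 = 17.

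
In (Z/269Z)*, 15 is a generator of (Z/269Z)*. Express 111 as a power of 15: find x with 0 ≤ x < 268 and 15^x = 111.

Baby-step giant-step with m = ceil(sqrt(268)) = 17.
Baby table (15^j mod 269 for j=0..16):
  0:1  1:15  2:225  3:147  4:53  5:257  6:89  7:259
  8:119  9:171  10:144  11:8  12:120  13:186  14:100  15:155
  16:173
Giant step factor: 15^(-17) ≡ 252 (mod 269).
Scan 111·252^i mod 269 for i = 0, 1, …:
  i=0: 111   i=1: 265   i=2: 68   i=3: 189
  i=4: 15
Match at i=4, j=1: x = 4·17 + 1 = 69.

69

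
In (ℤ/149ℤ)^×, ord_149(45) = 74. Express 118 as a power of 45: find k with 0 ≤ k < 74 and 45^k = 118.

Baby-step giant-step with m = ceil(sqrt(74)) = 9.
Baby table (45^j mod 149 for j=0..8):
  0:1  1:45  2:88  3:86  4:145  5:118  6:95  7:103
  8:16
Giant step factor: 45^(-9) ≡ 143 (mod 149).
Scan 118·143^i mod 149 for i = 0, 1, …:
  i=0: 118
Match at i=0, j=5: k = 0·9 + 5 = 5.

5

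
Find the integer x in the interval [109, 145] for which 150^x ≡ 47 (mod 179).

124

Compute 150^109 mod 179 = 23, then multiply by 150 repeatedly:
  150^109=23  150^110=49  150^111=11  150^112=39  150^113=122
  150^114=42  150^115=35  150^116=59  150^117=79  150^118=36
  150^119=30  150^120=25  150^121=170  150^122=82  150^123=128
  150^124=47
Found 47 at exponent 124.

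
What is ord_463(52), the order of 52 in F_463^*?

154

The order of 52 must divide p − 1 = 462 = 2 · 3 · 7 · 11.
Divisors: 1, 2, 3, 6, 7, 11, 14, 21, 22, 33, 42, 66, 77, 154, 231, 462.
Check each in increasing order: 52^1 ≡ 52;  52^2 ≡ 389;  52^3 ≡ 319;  52^6 ≡ 364;  52^7 ≡ 408;  52^11 ≡ 233;  52^14 ≡ 247;  52^21 ≡ 305;  52^22 ≡ 118;  52^33 ≡ 177;  52^42 ≡ 425;  52^66 ≡ 308;  52^77 ≡ 462;  52^154 ≡ 1.
Smallest exponent giving 1 is 154.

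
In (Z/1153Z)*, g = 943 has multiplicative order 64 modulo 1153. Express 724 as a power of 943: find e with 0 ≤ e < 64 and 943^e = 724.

51

Baby-step giant-step with m = ceil(sqrt(64)) = 8.
Baby table (943^j mod 1153 for j=0..7):
  0:1  1:943  2:286  3:1049  4:1086  5:234  6:439  7:50
Giant step factor: 943^(-8) ≡ 1078 (mod 1153).
Scan 724·1078^i mod 1153 for i = 0, 1, …:
  i=0: 724   i=1: 1044   i=2: 104   i=3: 271
  i=4: 429   i=5: 109   i=6: 1049
Match at i=6, j=3: e = 6·8 + 3 = 51.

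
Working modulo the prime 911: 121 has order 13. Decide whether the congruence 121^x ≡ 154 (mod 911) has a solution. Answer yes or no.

154 ∈ ⟨121⟩ iff 154^13 ≡ 1 (mod 911), since |⟨121⟩| = 13.
154^13 mod 911 = 1.
Since 1 = 1, 154 lies in the subgroup.

yes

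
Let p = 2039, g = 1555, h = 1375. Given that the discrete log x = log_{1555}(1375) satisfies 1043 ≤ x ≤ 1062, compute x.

1055

Compute 1555^1043 mod 2039 = 1418, then multiply by 1555 repeatedly:
  1555^1043=1418  1555^1044=831  1555^1045=1518  1555^1046=1367  1555^1047=1047
  1555^1048=963  1555^1049=839  1555^1050=1724  1555^1051=1574  1555^1052=770
  1555^1053=457  1555^1054=1063  1555^1055=1375
Found 1375 at exponent 1055.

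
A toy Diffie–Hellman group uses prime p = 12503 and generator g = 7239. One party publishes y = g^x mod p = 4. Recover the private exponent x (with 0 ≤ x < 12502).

6460

Baby-step giant-step with m = ceil(sqrt(12502)) = 112.
Baby table (7239^j mod 12503 for j=0..111):
  0:1  1:7239  2:3048  3:9180  4:575  5:11429  6:2180  7:2234
  8:5547  9:7600  10:3200  11:9244  12:1260  13:6453  14:2059  15:1525
  16:11829  17:9587  18:8643  19:1665  20:43  21:11205  22:6034  23:7147
  24:12222  25:3830  26:6219  27:8541  28:964  29:1722  30:67  31:9899
  32:4168  33:2413  34:1016  35:3060  36:8527  37:12145  38:9062  39:9080
  40:1849  41:6701  42:9402  43:7249  44:420  45:2151  46:4854  47:4676
  48:3943  49:11531  50:2881  51:555  52:4182  53:3735  54:6179  55:6550
  56:4074  57:9612  58:2073  59:2847  60:4489  61:574  62:4190  63:11635
  64:5557  65:4972  66:8674  67:1020  68:7010  69:8216  70:11356  71:11362
  72:4784  73:10569  74:3134  75:6584  76:140  77:717  78:1618  79:9894
  80:5482  81:12179  82:5128  83:185  84:1394  85:1245  86:10395  87:6351
  88:1358  89:3204  90:691  91:949  92:5664  93:4359  94:9732  95:8046
  96:6020  97:5825  98:7059  99:340  100:10672  101:11074  102:7953  103:7955
  104:9930  105:3523  106:9380  107:10530  108:8382  109:239  110:4707  111:3298
Giant step factor: 7239^(-112) ≡ 7921 (mod 12503).
Scan 4·7921^i mod 12503 for i = 0, 1, …:
  i=0: 4   i=1: 6678   i=2: 8748   i=3: 1282
  i=4: 2286   i=5: 3062   i=6: 10785   i=7: 7489
  i=8: 6137   i=9: 12016     …   i=56: 1599
  i=57: 140
Match at i=57, j=76: x = 57·112 + 76 = 6460.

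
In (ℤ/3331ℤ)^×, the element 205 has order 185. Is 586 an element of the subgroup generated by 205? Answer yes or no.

yes

586 ∈ ⟨205⟩ iff 586^185 ≡ 1 (mod 3331), since |⟨205⟩| = 185.
586^185 mod 3331 = 1.
Since 1 = 1, 586 lies in the subgroup.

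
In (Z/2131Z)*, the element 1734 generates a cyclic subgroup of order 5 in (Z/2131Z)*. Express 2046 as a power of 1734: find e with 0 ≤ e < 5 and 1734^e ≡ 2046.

Successive powers of 1734 modulo 2131:
  1734^0=1  1734^1=1734  1734^2=2046
So 1734^2 ≡ 2046 (mod 2131), giving e = 2.

2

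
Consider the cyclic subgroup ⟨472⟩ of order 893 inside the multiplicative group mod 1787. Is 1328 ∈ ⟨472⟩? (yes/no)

no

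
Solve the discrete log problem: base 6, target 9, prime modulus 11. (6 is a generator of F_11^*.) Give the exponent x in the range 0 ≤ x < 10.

Successive powers of 6 modulo 11:
  6^0=1  6^1=6  6^2=3  6^3=7  6^4=9
So 6^4 ≡ 9 (mod 11), giving x = 4.

4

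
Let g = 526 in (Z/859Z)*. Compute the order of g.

143

The order of 526 must divide p − 1 = 858 = 2 · 3 · 11 · 13.
Divisors: 1, 2, 3, 6, 11, 13, 22, 26, 33, 39, 66, 78, 143, 286, 429, 858.
Check each in increasing order: 526^1 ≡ 526;  526^2 ≡ 78;  526^3 ≡ 655;  526^6 ≡ 384;  526^11 ≡ 718;  526^13 ≡ 169;  526^22 ≡ 124;  526^26 ≡ 214;  526^33 ≡ 555;  526^39 ≡ 88;  526^66 ≡ 503;  526^78 ≡ 13;  526^143 ≡ 1.
Smallest exponent giving 1 is 143.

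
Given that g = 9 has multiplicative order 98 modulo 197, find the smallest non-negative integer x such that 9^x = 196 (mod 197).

49

Baby-step giant-step with m = ceil(sqrt(98)) = 10.
Baby table (9^j mod 197 for j=0..9):
  0:1  1:9  2:81  3:138  4:60  5:146  6:132  7:6
  8:54  9:92
Giant step factor: 9^(-10) ≡ 133 (mod 197).
Scan 196·133^i mod 197 for i = 0, 1, …:
  i=0: 196   i=1: 64   i=2: 41   i=3: 134
  i=4: 92
Match at i=4, j=9: x = 4·10 + 9 = 49.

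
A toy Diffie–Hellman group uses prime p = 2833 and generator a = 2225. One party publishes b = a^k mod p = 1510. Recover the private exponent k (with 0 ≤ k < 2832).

1590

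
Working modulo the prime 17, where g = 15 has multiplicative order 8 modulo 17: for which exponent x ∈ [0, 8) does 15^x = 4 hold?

2

Successive powers of 15 modulo 17:
  15^0=1  15^1=15  15^2=4
So 15^2 ≡ 4 (mod 17), giving x = 2.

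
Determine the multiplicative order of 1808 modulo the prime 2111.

1055

The order of 1808 must divide p − 1 = 2110 = 2 · 5 · 211.
Divisors: 1, 2, 5, 10, 211, 422, 1055, 2110.
Check each in increasing order: 1808^1 ≡ 1808;  1808^2 ≡ 1036;  1808^5 ≡ 1417;  1808^10 ≡ 328;  1808^211 ≡ 1786;  1808^422 ≡ 75;  1808^1055 ≡ 1.
Smallest exponent giving 1 is 1055.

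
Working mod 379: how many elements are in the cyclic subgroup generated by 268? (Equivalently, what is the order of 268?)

The order of 268 must divide p − 1 = 378 = 2 · 3^3 · 7.
Divisors: 1, 2, 3, 6, 7, 9, 14, 18, 21, 27, 42, 54, 63, 126, 189, 378.
Check each in increasing order: 268^1 ≡ 268;  268^2 ≡ 193;  268^3 ≡ 180;  268^6 ≡ 185;  268^7 ≡ 310;  268^9 ≡ 327;  268^14 ≡ 213;  268^18 ≡ 51;  268^21 ≡ 84;  268^27 ≡ 1.
Smallest exponent giving 1 is 27.

27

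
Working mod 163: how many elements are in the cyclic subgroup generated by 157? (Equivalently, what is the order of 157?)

54

The order of 157 must divide p − 1 = 162 = 2 · 3^4.
Divisors: 1, 2, 3, 6, 9, 18, 27, 54, 81, 162.
Check each in increasing order: 157^1 ≡ 157;  157^2 ≡ 36;  157^3 ≡ 110;  157^6 ≡ 38;  157^9 ≡ 105;  157^18 ≡ 104;  157^27 ≡ 162;  157^54 ≡ 1.
Smallest exponent giving 1 is 54.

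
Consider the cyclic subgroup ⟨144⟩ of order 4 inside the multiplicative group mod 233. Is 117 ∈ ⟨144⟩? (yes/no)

no

⟨144⟩ has order 4; its elements mod 233 are {1, 89, 144, 232}.
117 is not in this set.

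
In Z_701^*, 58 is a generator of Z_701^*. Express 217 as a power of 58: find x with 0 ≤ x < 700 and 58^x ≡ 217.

114

Baby-step giant-step with m = ceil(sqrt(700)) = 27.
Baby table (58^j mod 701 for j=0..26):
  0:1  1:58  2:560  3:234  4:253  5:654  6:78  7:318
  8:218  9:26  10:106  11:540  12:476  13:269  14:180  15:626
  16:557  17:60  18:676  19:653  20:20  21:459  22:685  23:474
  24:153  25:462  26:158
Giant step factor: 58^(-27) ≡ 55 (mod 701).
Scan 217·55^i mod 701 for i = 0, 1, …:
  i=0: 217   i=1: 18   i=2: 289   i=3: 473
  i=4: 78
Match at i=4, j=6: x = 4·27 + 6 = 114.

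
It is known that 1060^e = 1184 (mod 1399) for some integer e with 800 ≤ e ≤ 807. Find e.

800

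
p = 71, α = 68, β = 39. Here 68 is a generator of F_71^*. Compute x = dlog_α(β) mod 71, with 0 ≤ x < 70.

Baby-step giant-step with m = ceil(sqrt(70)) = 9.
Baby table (68^j mod 71 for j=0..8):
  0:1  1:68  2:9  3:44  4:10  5:41  6:19  7:14
  8:29
Giant step factor: 68^(-9) ≡ 31 (mod 71).
Scan 39·31^i mod 71 for i = 0, 1, …:
  i=0: 39   i=1: 2   i=2: 62   i=3: 5
  i=4: 13   i=5: 48   i=6: 68
Match at i=6, j=1: x = 6·9 + 1 = 55.

55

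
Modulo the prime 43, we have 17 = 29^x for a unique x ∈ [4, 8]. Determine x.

Compute 29^4 mod 43 = 17, then multiply by 29 repeatedly:
  29^4=17
Found 17 at exponent 4.

4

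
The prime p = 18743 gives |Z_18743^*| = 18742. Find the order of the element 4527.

The order of 4527 must divide p − 1 = 18742 = 2 · 9371.
Divisors: 1, 2, 9371, 18742.
Check each in increasing order: 4527^1 ≡ 4527;  4527^2 ≡ 7630;  4527^9371 ≡ 18742;  4527^18742 ≡ 1.
Smallest exponent giving 1 is 18742.

18742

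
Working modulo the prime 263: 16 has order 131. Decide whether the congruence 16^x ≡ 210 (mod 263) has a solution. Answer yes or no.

yes

210 ∈ ⟨16⟩ iff 210^131 ≡ 1 (mod 263), since |⟨16⟩| = 131.
210^131 mod 263 = 1.
Since 1 = 1, 210 lies in the subgroup.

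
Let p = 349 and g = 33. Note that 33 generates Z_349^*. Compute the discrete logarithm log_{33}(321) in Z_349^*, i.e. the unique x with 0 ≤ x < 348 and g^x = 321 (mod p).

57

Baby-step giant-step with m = ceil(sqrt(348)) = 19.
Baby table (33^j mod 349 for j=0..18):
  0:1  1:33  2:42  3:339  4:19  5:278  6:100  7:159
  8:12  9:47  10:155  11:229  12:228  13:195  14:153  15:163
  16:144  17:215  18:115
Giant step factor: 33^(-19) ≡ 230 (mod 349).
Scan 321·230^i mod 349 for i = 0, 1, …:
  i=0: 321   i=1: 191   i=2: 305   i=3: 1
Match at i=3, j=0: x = 3·19 + 0 = 57.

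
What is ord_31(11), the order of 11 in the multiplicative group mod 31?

The order of 11 must divide p − 1 = 30 = 2 · 3 · 5.
Divisors: 1, 2, 3, 5, 6, 10, 15, 30.
Check each in increasing order: 11^1 ≡ 11;  11^2 ≡ 28;  11^3 ≡ 29;  11^5 ≡ 6;  11^6 ≡ 4;  11^10 ≡ 5;  11^15 ≡ 30;  11^30 ≡ 1.
Smallest exponent giving 1 is 30.

30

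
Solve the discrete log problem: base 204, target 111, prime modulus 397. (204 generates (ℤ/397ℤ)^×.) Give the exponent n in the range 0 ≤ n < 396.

374

Baby-step giant-step with m = ceil(sqrt(396)) = 20.
Baby table (204^j mod 397 for j=0..19):
  0:1  1:204  2:328  3:216  4:394  5:182  6:207  7:146
  8:9  9:248  10:173  11:356  12:370  13:50  14:275  15:123
  16:81  17:247  18:366  19:28
Giant step factor: 204^(-20) ≡ 281 (mod 397).
Scan 111·281^i mod 397 for i = 0, 1, …:
  i=0: 111   i=1: 225   i=2: 102   i=3: 78
  i=4: 83   i=5: 297   i=6: 87   i=7: 230
  i=8: 316   i=9: 265     …   i=17: 268
  i=18: 275
Match at i=18, j=14: n = 18·20 + 14 = 374.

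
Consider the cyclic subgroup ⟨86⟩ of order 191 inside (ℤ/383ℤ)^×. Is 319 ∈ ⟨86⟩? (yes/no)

no

319 ∈ ⟨86⟩ iff 319^191 ≡ 1 (mod 383), since |⟨86⟩| = 191.
319^191 mod 383 = 382.
Since 382 ≠ 1, 319 does not lie in the subgroup.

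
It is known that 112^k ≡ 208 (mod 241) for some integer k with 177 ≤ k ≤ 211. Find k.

207

Compute 112^177 mod 241 = 23, then multiply by 112 repeatedly:
  112^177=23  112^178=166  112^179=35  112^180=64  112^181=179
  112^182=45  112^183=220  112^184=58  112^185=230  112^186=214
  112^187=109  112^188=158  112^189=103  112^190=209  112^191=31
  112^192=98  112^193=131  112^194=212  112^195=126  112^196=134
  112^197=66  112^198=162  112^199=69  112^200=16  112^201=105
  112^202=192  112^203=55  112^204=135  112^205=178  112^206=174
  112^207=208
Found 208 at exponent 207.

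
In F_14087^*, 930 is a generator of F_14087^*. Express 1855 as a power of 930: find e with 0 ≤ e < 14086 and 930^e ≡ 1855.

13563

Baby-step giant-step with m = ceil(sqrt(14086)) = 119.
Baby table (930^j mod 14087 for j=0..118):
  0:1  1:930  2:5593  3:3387  4:8509  5:10563  6:4951  7:12068
  8:9988  9:5507  10:7929  11:6469  12:1021  13:5701  14:5218  15:6812
  16:10097  17:8268  18:11825  19:9390  20:12847  21:1934  22:9571  23:12133
  24:3  25:2790  26:2692  27:10161  28:11440  29:3515  30:766  31:8030
  32:1790  33:2434  34:9700  35:5320  36:3063  37:3016  38:1567  39:6349
  40:2117  41:10717  42:7301  43:14083  44:10367  45:5802  46:539  47:8225
  48:9  49:8370  50:8076  51:2309  52:6146  53:10545  54:2298  55:10003
  56:5370  57:7302  58:926  59:1873  60:9189  61:9048  62:4701  63:4960
  64:6351  65:3977  66:7816  67:14075  68:2927  69:3319  70:1617  71:10588
  72:27  73:11023  74:10141  75:6927  76:4351  77:3461  78:6894  79:1835
  80:2023  81:7819  82:2778  83:5619  84:13480  85:13057  86:16  87:793
  88:4966  89:11931  90:9361  91:14051  92:8781  93:9957  94:4851  95:3590
  96:81  97:4895  98:2249  99:6694  100:13053  101:10383  102:6595  103:5505
  104:6069  105:9370  106:8334  107:2770  108:12266  109:10997  110:48  111:2379
  112:811  113:7619  114:13996  115:13979  116:12256  117:1697  118:466
Giant step factor: 930^(-119) ≡ 13743 (mod 14087).
Scan 1855·13743^i mod 14087 for i = 0, 1, …:
  i=0: 1855   i=1: 9882   i=2: 9646   i=3: 6308
  i=4: 13533   i=5: 7445   i=6: 2754   i=7: 10540
  i=8: 8686   i=9: 12547     …   i=112: 1930
  i=113: 12256
Match at i=113, j=116: e = 113·119 + 116 = 13563.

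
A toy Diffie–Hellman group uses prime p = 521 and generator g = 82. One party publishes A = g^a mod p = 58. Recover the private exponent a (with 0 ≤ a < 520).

118

Baby-step giant-step with m = ceil(sqrt(520)) = 23.
Baby table (82^j mod 521 for j=0..22):
  0:1  1:82  2:472  3:150  4:317  5:465  6:97  7:139
  8:457  9:483  10:10  11:299  12:31  13:458  14:44  15:482
  16:449  17:348  18:402  19:141  20:100  21:385  22:310
Giant step factor: 82^(-23) ≡ 282 (mod 521).
Scan 58·282^i mod 521 for i = 0, 1, …:
  i=0: 58   i=1: 205   i=2: 500   i=3: 330
  i=4: 322   i=5: 150
Match at i=5, j=3: a = 5·23 + 3 = 118.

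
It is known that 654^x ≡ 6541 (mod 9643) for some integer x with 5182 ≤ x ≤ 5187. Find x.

Compute 654^5182 mod 9643 = 5727, then multiply by 654 repeatedly:
  654^5182=5727  654^5183=3974  654^5184=5029  654^5185=703  654^5186=6541
Found 6541 at exponent 5186.

5186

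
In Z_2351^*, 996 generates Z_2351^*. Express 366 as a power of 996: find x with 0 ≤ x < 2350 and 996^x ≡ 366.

1279

Baby-step giant-step with m = ceil(sqrt(2350)) = 49.
Baby table (996^j mod 2351 for j=0..48):
  0:1  1:996  2:2245  3:219  4:1832  5:296  6:941  7:1538
  8:1347  9:1542  10:629  11:1118  12:1505  13:1393  14:338  15:455
  16:1788  17:1141  18:903  19:1306  20:673  21:273  22:1543  23:1625
  24:1012  25:1724  26:874  27:634  28:1396  29:975  30:137  31:94
  32:1935  33:1791  34:1778  35:585  36:1963  37:1467  38:1161  39:2015
  40:1537  41:351  42:1648  43:410  44:1637  45:1209  46:452  47:1151
  48:1459
Giant step factor: 996^(-49) ≡ 755 (mod 2351).
Scan 366·755^i mod 2351 for i = 0, 1, …:
  i=0: 366   i=1: 1263   i=2: 1410   i=3: 1898
  i=4: 1231   i=5: 760   i=6: 156   i=7: 230
  i=8: 2027   i=9: 2235     …   i=25: 2286
  i=26: 296
Match at i=26, j=5: x = 26·49 + 5 = 1279.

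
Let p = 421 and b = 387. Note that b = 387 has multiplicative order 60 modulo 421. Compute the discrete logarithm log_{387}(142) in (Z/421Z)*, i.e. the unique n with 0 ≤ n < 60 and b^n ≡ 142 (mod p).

Baby-step giant-step with m = ceil(sqrt(60)) = 8.
Baby table (387^j mod 421 for j=0..7):
  0:1  1:387  2:314  3:270  4:82  5:159  6:67  7:248
Giant step factor: 387^(-8) ≡ 35 (mod 421).
Scan 142·35^i mod 421 for i = 0, 1, …:
  i=0: 142   i=1: 339   i=2: 77   i=3: 169
  i=4: 21   i=5: 314
Match at i=5, j=2: n = 5·8 + 2 = 42.

42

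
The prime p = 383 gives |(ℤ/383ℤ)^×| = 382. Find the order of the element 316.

The order of 316 must divide p − 1 = 382 = 2 · 191.
Divisors: 1, 2, 191, 382.
Check each in increasing order: 316^1 ≡ 316;  316^2 ≡ 276;  316^191 ≡ 382;  316^382 ≡ 1.
Smallest exponent giving 1 is 382.

382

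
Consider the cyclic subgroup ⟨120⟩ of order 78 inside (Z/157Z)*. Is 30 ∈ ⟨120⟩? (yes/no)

30 ∈ ⟨120⟩ iff 30^78 ≡ 1 (mod 157), since |⟨120⟩| = 78.
30^78 mod 157 = 1.
Since 1 = 1, 30 lies in the subgroup.

yes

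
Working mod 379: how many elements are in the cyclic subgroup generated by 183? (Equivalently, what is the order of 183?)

126

The order of 183 must divide p − 1 = 378 = 2 · 3^3 · 7.
Divisors: 1, 2, 3, 6, 7, 9, 14, 18, 21, 27, 42, 54, 63, 126, 189, 378.
Check each in increasing order: 183^1 ≡ 183;  183^2 ≡ 137;  183^3 ≡ 57;  183^6 ≡ 217;  183^7 ≡ 295;  183^9 ≡ 241;  183^14 ≡ 234;  183^18 ≡ 94;  183^21 ≡ 52;  183^27 ≡ 293;  183^42 ≡ 51;  183^54 ≡ 195;  183^63 ≡ 378;  183^126 ≡ 1.
Smallest exponent giving 1 is 126.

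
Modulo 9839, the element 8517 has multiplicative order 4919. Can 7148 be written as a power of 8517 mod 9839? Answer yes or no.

7148 ∈ ⟨8517⟩ iff 7148^4919 ≡ 1 (mod 9839), since |⟨8517⟩| = 4919.
7148^4919 mod 9839 = 9838.
Since 9838 ≠ 1, 7148 does not lie in the subgroup.

no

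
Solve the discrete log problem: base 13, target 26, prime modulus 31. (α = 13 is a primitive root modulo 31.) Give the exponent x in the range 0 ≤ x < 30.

25

Successive powers of 13 modulo 31:
  13^0=1  13^1=13  13^2=14  13^3=27  13^4=10  13^5=6
  13^6=16  13^7=22  13^8=7  13^9=29  13^10=5  13^11=3
  13^12=8  13^13=11  13^14=19  13^15=30  13^16=18  13^17=17
  13^18=4  13^19=21  13^20=25  13^21=15  13^22=9  13^23=24
  13^24=2  13^25=26
So 13^25 ≡ 26 (mod 31), giving x = 25.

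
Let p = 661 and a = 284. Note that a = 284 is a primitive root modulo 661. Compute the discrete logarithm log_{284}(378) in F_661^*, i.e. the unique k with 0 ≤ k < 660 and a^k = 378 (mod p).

Baby-step giant-step with m = ceil(sqrt(660)) = 26.
Baby table (284^j mod 661 for j=0..25):
  0:1  1:284  2:14  3:10  4:196  5:140  6:100  7:638
  8:78  9:339  10:431  11:119  12:85  13:344  14:529  15:189
  16:135  17:2  18:568  19:28  20:20  21:392  22:280  23:200
  24:615  25:156
Giant step factor: 284^(-26) ≡ 350 (mod 661).
Scan 378·350^i mod 661 for i = 0, 1, …:
  i=0: 378   i=1: 100
Match at i=1, j=6: k = 1·26 + 6 = 32.

32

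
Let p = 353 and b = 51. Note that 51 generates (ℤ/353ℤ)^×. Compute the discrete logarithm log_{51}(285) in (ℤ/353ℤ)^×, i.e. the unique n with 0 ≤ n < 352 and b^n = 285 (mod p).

Baby-step giant-step with m = ceil(sqrt(352)) = 19.
Baby table (51^j mod 353 for j=0..18):
  0:1  1:51  2:130  3:276  4:309  5:227  6:281  7:211
  8:171  9:249  10:344  11:247  12:242  13:340  14:43  15:75
  16:295  17:219  18:226
Giant step factor: 51^(-19) ≡ 66 (mod 353).
Scan 285·66^i mod 353 for i = 0, 1, …:
  i=0: 285   i=1: 101   i=2: 312   i=3: 118
  i=4: 22   i=5: 40   i=6: 169   i=7: 211
Match at i=7, j=7: n = 7·19 + 7 = 140.

140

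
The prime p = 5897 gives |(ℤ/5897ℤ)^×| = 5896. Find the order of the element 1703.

2948

The order of 1703 must divide p − 1 = 5896 = 2^3 · 11 · 67.
Divisors: 1, 2, 4, 8, 11, 22, 44, 67, 88, 134, 268, 536, 737, 1474, 2948, 5896.
Check each in increasing order: 1703^1 ≡ 1703;  1703^2 ≡ 4782;  1703^4 ≡ 4855;  1703^8 ≡ 716;  1703^11 ≡ 3918;  1703^22 ≡ 833;  1703^44 ≡ 3940;  1703^67 ≡ 3211;  1703^88 ≡ 2696;  1703^134 ≡ 2565;  1703^268 ≡ 4070;  1703^536 ≡ 227;  1703^737 ≡ 543;  1703^1474 ≡ 5896;  1703^2948 ≡ 1.
Smallest exponent giving 1 is 2948.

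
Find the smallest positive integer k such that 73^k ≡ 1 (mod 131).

10

The order of 73 must divide p − 1 = 130 = 2 · 5 · 13.
Divisors: 1, 2, 5, 10, 13, 26, 65, 130.
Check each in increasing order: 73^1 ≡ 73;  73^2 ≡ 89;  73^5 ≡ 130;  73^10 ≡ 1.
Smallest exponent giving 1 is 10.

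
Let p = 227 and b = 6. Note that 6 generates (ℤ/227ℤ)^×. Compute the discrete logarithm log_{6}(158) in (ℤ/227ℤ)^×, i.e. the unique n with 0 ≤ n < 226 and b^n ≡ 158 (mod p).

Baby-step giant-step with m = ceil(sqrt(226)) = 16.
Baby table (6^j mod 227 for j=0..15):
  0:1  1:6  2:36  3:216  4:161  5:58  6:121  7:45
  8:43  9:31  10:186  11:208  12:113  13:224  14:209  15:119
Giant step factor: 6^(-16) ≡ 172 (mod 227).
Scan 158·172^i mod 227 for i = 0, 1, …:
  i=0: 158   i=1: 163   i=2: 115   i=3: 31
Match at i=3, j=9: n = 3·16 + 9 = 57.

57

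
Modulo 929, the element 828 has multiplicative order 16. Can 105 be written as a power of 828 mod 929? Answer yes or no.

⟨828⟩ has order 16; its elements mod 929 are {1, 18, 40, 46, 101, 209, 258, 324, 605, 671, 720, 828, 883, 889, 911, 928}.
105 is not in this set.

no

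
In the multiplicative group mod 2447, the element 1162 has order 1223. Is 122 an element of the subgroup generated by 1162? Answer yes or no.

122 ∈ ⟨1162⟩ iff 122^1223 ≡ 1 (mod 2447), since |⟨1162⟩| = 1223.
122^1223 mod 2447 = 2446.
Since 2446 ≠ 1, 122 does not lie in the subgroup.

no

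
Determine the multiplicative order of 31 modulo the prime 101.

25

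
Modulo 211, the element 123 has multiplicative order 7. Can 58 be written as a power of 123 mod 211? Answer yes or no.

58 ∈ ⟨123⟩ iff 58^7 ≡ 1 (mod 211), since |⟨123⟩| = 7.
58^7 mod 211 = 1.
Since 1 = 1, 58 lies in the subgroup.

yes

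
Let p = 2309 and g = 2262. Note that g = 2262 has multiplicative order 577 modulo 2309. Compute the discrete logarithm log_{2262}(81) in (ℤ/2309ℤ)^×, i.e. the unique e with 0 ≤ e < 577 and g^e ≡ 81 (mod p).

Baby-step giant-step with m = ceil(sqrt(577)) = 25.
Baby table (2262^j mod 2309 for j=0..24):
  0:1  1:2262  2:2209  3:82  4:764  5:1036  6:2106  7:305
  8:1828  9:1826  10:1920  11:2120  12:1956  13:428  14:665  15:1071
  16:461  17:1423  18:80  19:858  20:1236  21:1942  22:1086  23:2065
  24:2232
Giant step factor: 2262^(-25) ≡ 2064 (mod 2309).
Scan 81·2064^i mod 2309 for i = 0, 1, …:
  i=0: 81   i=1: 936   i=2: 1580   i=3: 812
  i=4: 1943   i=5: 1928   i=6: 985   i=7: 1120
  i=8: 371   i=9: 1465     …   i=18: 613
  i=19: 2209
Match at i=19, j=2: e = 19·25 + 2 = 477.

477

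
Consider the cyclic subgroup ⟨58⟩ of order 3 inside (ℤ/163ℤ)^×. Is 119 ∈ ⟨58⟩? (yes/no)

no

119 ∈ ⟨58⟩ iff 119^3 ≡ 1 (mod 163), since |⟨58⟩| = 3.
119^3 mod 163 = 65.
Since 65 ≠ 1, 119 does not lie in the subgroup.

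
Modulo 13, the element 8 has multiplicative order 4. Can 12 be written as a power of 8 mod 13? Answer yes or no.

yes

12 ∈ ⟨8⟩ iff 12^4 ≡ 1 (mod 13), since |⟨8⟩| = 4.
12^4 mod 13 = 1.
Since 1 = 1, 12 lies in the subgroup.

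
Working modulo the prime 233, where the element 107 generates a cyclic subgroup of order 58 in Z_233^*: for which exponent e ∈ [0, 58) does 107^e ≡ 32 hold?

Baby-step giant-step with m = ceil(sqrt(58)) = 8.
Baby table (107^j mod 233 for j=0..7):
  0:1  1:107  2:32  3:162  4:92  5:58  6:148  7:225
Giant step factor: 107^(-8) ≡ 46 (mod 233).
Scan 32·46^i mod 233 for i = 0, 1, …:
  i=0: 32
Match at i=0, j=2: e = 0·8 + 2 = 2.

2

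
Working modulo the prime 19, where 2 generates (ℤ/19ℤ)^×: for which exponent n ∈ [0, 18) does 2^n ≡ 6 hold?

14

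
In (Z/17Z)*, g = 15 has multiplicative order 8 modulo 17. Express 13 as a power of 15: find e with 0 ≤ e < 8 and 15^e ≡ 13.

6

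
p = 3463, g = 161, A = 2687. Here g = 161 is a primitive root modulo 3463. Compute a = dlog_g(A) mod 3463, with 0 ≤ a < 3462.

Baby-step giant-step with m = ceil(sqrt(3462)) = 59.
Baby table (161^j mod 3463 for j=0..58):
  0:1  1:161  2:1680  3:366  4:55  5:1929  6:2362  7:2815
  8:3025  9:2205  10:1779  11:2453  12:151  13:70  14:881  15:3321
  16:1379  17:387  18:3436  19:2579  20:3122  21:507  22:1978  23:3325
  24:2023  25:181  26:1437  27:2799  28:449  29:3029  30:2849  31:1573
  32:454  33:371  34:860  35:3403  36:729  37:3090  38:2281  39:163
  40:2002  41:263  42:787  43:2039  44:2757  45:613  46:1729  47:1329
  48:2726  49:2548  50:1594  51:372  52:1021  53:1620  54:1095  55:3145
  56:747  57:2525  58:1354
Giant step factor: 161^(-59) ≡ 1029 (mod 3463).
Scan 2687·1029^i mod 3463 for i = 0, 1, …:
  i=0: 2687   i=1: 1449   i=2: 1931   i=3: 2700
  i=4: 974   i=5: 1439   i=6: 2030   i=7: 681
  i=8: 1223   i=9: 1398     …   i=19: 2169
  i=20: 1729
Match at i=20, j=46: a = 20·59 + 46 = 1226.

1226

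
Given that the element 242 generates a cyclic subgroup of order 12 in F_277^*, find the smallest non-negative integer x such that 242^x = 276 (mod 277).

Successive powers of 242 modulo 277:
  242^0=1  242^1=242  242^2=117  242^3=60  242^4=116  242^5=95
  242^6=276
So 242^6 ≡ 276 (mod 277), giving x = 6.

6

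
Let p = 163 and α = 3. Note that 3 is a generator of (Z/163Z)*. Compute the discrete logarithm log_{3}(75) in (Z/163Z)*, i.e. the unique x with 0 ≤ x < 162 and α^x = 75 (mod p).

Baby-step giant-step with m = ceil(sqrt(162)) = 13.
Baby table (3^j mod 163 for j=0..12):
  0:1  1:3  2:9  3:27  4:81  5:80  6:77  7:68
  8:41  9:123  10:43  11:129  12:61
Giant step factor: 3^(-13) ≡ 106 (mod 163).
Scan 75·106^i mod 163 for i = 0, 1, …:
  i=0: 75   i=1: 126   i=2: 153   i=3: 81
Match at i=3, j=4: x = 3·13 + 4 = 43.

43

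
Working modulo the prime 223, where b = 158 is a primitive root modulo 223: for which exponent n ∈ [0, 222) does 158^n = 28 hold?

Baby-step giant-step with m = ceil(sqrt(222)) = 15.
Baby table (158^j mod 223 for j=0..14):
  0:1  1:158  2:211  3:111  4:144  5:6  6:56  7:151
  8:220  9:195  10:36  11:113  12:14  13:205  14:55
Giant step factor: 158^(-15) ≡ 191 (mod 223).
Scan 28·191^i mod 223 for i = 0, 1, …:
  i=0: 28   i=1: 219   i=2: 128   i=3: 141
  i=4: 171   i=5: 103   i=6: 49   i=7: 216
  i=8: 1
Match at i=8, j=0: n = 8·15 + 0 = 120.

120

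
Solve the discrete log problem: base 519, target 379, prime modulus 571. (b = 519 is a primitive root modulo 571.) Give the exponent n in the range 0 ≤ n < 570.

8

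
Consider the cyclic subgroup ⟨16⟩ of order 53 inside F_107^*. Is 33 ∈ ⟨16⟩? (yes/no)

yes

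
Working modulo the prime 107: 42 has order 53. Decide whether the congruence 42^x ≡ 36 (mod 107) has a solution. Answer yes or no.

36 ∈ ⟨42⟩ iff 36^53 ≡ 1 (mod 107), since |⟨42⟩| = 53.
36^53 mod 107 = 1.
Since 1 = 1, 36 lies in the subgroup.

yes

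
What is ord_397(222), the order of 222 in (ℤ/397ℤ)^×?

396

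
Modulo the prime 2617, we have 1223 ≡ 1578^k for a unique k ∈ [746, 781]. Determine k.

771

Compute 1578^746 mod 2617 = 48, then multiply by 1578 repeatedly:
  1578^746=48  1578^747=2468  1578^748=408  1578^749=42  1578^750=851
  1578^751=357  1578^752=691  1578^753=1726  1578^754=1948  1578^755=1586
  1578^756=856  1578^757=396  1578^758=2042  1578^759=749  1578^760=1655
  1578^761=2441  1578^762=2291  1578^763=1121  1578^764=2463  1578^765=369
  1578^766=1308  1578^767=1828  1578^768=650  1578^769=2453  1578^770=291
  1578^771=1223
Found 1223 at exponent 771.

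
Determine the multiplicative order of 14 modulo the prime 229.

The order of 14 must divide p − 1 = 228 = 2^2 · 3 · 19.
Divisors: 1, 2, 3, 4, 6, 12, 19, 38, 57, 76, 114, 228.
Check each in increasing order: 14^1 ≡ 14;  14^2 ≡ 196;  14^3 ≡ 225;  14^4 ≡ 173;  14^6 ≡ 16;  14^12 ≡ 27;  14^19 ≡ 94;  14^38 ≡ 134;  14^57 ≡ 1.
Smallest exponent giving 1 is 57.

57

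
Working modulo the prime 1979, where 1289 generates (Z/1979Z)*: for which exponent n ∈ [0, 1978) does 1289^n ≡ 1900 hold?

570

Baby-step giant-step with m = ceil(sqrt(1978)) = 45.
Baby table (1289^j mod 1979 for j=0..44):
  0:1  1:1289  2:1140  3:1042  4:1376  5:480  6:1272  7:996
  8:1452  9:1473  10:836  11:1028  12:1141  13:352  14:537  15:1522
  16:669  17:1476  18:745  19:490  20:309  21:522  22:1977  23:1380
  24:1678  25:1874  26:1206  27:1019  28:1414  29:1966  30:1054  31:1012
  32:307  33:1902  34:1676  35:1275  36:905  37:914  38:641  39:1006
  40:489  41:999  42:1361  43:935  44:4
Giant step factor: 1289^(-45) ≡ 1419 (mod 1979).
Scan 1900·1419^i mod 1979 for i = 0, 1, …:
  i=0: 1900   i=1: 702   i=2: 701   i=3: 1261
  i=4: 343   i=5: 1862   i=6: 213   i=7: 1439
  i=8: 1592   i=9: 1009   i=10: 954   i=11: 90
  i=12: 1054
Match at i=12, j=30: n = 12·45 + 30 = 570.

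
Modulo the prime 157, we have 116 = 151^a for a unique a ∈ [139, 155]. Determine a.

Compute 151^139 mod 157 = 119, then multiply by 151 repeatedly:
  151^139=119  151^140=71  151^141=45  151^142=44  151^143=50
  151^144=14  151^145=73  151^146=33  151^147=116
Found 116 at exponent 147.

147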